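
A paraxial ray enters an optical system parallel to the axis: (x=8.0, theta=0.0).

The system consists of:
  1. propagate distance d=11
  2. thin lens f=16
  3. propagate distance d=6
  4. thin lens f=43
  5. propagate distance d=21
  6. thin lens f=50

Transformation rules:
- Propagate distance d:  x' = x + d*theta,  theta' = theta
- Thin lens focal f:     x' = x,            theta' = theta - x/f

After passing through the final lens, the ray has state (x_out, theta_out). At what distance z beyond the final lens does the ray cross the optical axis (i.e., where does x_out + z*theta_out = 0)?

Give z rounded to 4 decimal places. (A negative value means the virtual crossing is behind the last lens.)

Answer: -17.3615

Derivation:
Initial: x=8.0000 theta=0.0000
After 1 (propagate distance d=11): x=8.0000 theta=0.0000
After 2 (thin lens f=16): x=8.0000 theta=-0.5000
After 3 (propagate distance d=6): x=5.0000 theta=-0.5000
After 4 (thin lens f=43): x=5.0000 theta=-53/86 (≈-0.6163)
After 5 (propagate distance d=21): x=-683/86 (≈-7.9419) theta=-53/86 (≈-0.6163)
After 6 (thin lens f=50): x=-683/86 (≈-7.9419) theta=-1967/4300 (≈-0.4574)
z_focus = -x_out/theta_out = -(-683/86)/(-1967/4300) = -34150/1967 ≈ -17.3615
Rounded to 4 decimal places: z = -17.3615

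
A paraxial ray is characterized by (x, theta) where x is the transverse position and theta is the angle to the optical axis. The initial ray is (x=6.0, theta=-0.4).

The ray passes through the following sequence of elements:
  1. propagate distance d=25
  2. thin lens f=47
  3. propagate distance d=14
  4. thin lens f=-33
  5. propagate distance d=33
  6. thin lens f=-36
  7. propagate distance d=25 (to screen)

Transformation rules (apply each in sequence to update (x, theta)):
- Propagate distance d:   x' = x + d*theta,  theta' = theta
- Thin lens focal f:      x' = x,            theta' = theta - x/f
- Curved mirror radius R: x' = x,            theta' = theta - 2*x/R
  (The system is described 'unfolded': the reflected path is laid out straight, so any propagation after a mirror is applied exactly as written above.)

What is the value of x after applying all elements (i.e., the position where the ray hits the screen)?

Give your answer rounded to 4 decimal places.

Initial: x=6.0000 theta=-0.4000
After 1 (propagate distance d=25): x=-4.0000 theta=-0.4000
After 2 (thin lens f=47): x=-4.0000 theta=-74/235 (≈-0.3149)
After 3 (propagate distance d=14): x=-1976/235 (≈-8.4085) theta=-74/235 (≈-0.3149)
After 4 (thin lens f=-33): x=-1976/235 (≈-8.4085) theta=-94/165 (≈-0.5697)
After 5 (propagate distance d=33): x=-6394/235 (≈-27.2085) theta=-94/165 (≈-0.5697)
After 6 (thin lens f=-36): x=-6394/235 (≈-27.2085) theta=-12335/9306 (≈-1.3255)
After 7 (propagate distance d=25 (to screen)): x=-2807887/46530 (≈-60.3457) theta=-12335/9306 (≈-1.3255)
Rounded to 4 decimal places: x = -60.3457

Answer: -60.3457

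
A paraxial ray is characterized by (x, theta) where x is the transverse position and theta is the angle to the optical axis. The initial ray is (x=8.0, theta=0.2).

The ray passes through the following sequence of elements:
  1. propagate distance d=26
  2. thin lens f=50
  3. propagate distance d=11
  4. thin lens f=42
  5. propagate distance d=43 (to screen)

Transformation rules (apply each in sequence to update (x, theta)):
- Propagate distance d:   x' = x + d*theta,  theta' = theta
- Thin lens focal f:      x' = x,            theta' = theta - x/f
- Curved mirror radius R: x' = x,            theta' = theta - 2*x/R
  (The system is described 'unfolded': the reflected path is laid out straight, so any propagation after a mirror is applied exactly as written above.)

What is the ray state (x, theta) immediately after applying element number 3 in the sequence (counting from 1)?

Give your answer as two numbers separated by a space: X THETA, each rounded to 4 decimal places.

Initial: x=8.0000 theta=0.2000
After 1 (propagate distance d=26): x=13.2000 theta=0.2000
After 2 (thin lens f=50): x=13.2000 theta=-0.0640
After 3 (propagate distance d=11): x=12.4960 theta=-0.0640
Rounded to 4 decimal places: x = 12.4960, theta = -0.0640

Answer: 12.4960 -0.0640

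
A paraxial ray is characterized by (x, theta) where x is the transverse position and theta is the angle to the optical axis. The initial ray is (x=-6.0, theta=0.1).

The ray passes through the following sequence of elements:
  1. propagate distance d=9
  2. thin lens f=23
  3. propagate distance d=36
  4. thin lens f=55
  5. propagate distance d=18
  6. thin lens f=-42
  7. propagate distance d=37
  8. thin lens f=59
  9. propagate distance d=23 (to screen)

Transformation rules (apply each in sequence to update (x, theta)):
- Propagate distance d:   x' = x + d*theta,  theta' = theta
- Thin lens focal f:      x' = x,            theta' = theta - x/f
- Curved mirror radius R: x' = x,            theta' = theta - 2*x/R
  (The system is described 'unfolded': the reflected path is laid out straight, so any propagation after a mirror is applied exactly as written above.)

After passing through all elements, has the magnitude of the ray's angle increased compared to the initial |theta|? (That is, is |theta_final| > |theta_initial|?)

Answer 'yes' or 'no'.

Initial: x=-6.0000 theta=0.1000
After 1 (propagate distance d=9): x=-5.1000 theta=0.1000
After 2 (thin lens f=23): x=-5.1000 theta=37/115 (≈0.3217)
After 3 (propagate distance d=36): x=1491/230 (≈6.4826) theta=37/115 (≈0.3217)
After 4 (thin lens f=55): x=1491/230 (≈6.4826) theta=2579/12650 (≈0.2039)
After 5 (propagate distance d=18): x=128427/12650 (≈10.1523) theta=2579/12650 (≈0.2039)
After 6 (thin lens f=-42): x=128427/12650 (≈10.1523) theta=15783/35420 (≈0.4456)
After 7 (propagate distance d=37): x=4717833/177100 (≈26.6394) theta=15783/35420 (≈0.4456)
After 8 (thin lens f=59): x=4717833/177100 (≈26.6394) theta=-15462/2612225 (≈-0.0059)
After 9 (propagate distance d=23 (to screen)): x=276929643/10448900 (≈26.5032) theta=-15462/2612225 (≈-0.0059)
|theta_initial|=0.1000 |theta_final|=15462/2612225 (≈0.0059) -> not increased

Answer: no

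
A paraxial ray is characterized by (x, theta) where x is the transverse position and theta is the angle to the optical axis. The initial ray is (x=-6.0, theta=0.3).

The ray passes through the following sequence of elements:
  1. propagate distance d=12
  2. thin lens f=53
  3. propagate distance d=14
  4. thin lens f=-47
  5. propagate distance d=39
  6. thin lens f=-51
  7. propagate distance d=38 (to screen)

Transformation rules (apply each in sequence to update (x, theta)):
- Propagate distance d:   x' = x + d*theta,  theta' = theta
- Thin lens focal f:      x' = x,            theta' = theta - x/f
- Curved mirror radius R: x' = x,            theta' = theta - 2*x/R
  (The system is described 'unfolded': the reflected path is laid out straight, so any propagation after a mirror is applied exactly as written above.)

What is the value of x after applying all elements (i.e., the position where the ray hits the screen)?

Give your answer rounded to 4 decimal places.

Answer: 46.3602

Derivation:
Initial: x=-6.0000 theta=0.3000
After 1 (propagate distance d=12): x=-2.4000 theta=0.3000
After 2 (thin lens f=53): x=-2.4000 theta=183/530 (≈0.3453)
After 3 (propagate distance d=14): x=129/53 (≈2.4340) theta=183/530 (≈0.3453)
After 4 (thin lens f=-47): x=129/53 (≈2.4340) theta=9891/24910 (≈0.3971)
After 5 (propagate distance d=39): x=446379/24910 (≈17.9197) theta=9891/24910 (≈0.3971)
After 6 (thin lens f=-51): x=446379/24910 (≈17.9197) theta=598/799 (≈0.7484)
After 7 (propagate distance d=38 (to screen)): x=19632163/423470 (≈46.3602) theta=598/799 (≈0.7484)
Rounded to 4 decimal places: x = 46.3602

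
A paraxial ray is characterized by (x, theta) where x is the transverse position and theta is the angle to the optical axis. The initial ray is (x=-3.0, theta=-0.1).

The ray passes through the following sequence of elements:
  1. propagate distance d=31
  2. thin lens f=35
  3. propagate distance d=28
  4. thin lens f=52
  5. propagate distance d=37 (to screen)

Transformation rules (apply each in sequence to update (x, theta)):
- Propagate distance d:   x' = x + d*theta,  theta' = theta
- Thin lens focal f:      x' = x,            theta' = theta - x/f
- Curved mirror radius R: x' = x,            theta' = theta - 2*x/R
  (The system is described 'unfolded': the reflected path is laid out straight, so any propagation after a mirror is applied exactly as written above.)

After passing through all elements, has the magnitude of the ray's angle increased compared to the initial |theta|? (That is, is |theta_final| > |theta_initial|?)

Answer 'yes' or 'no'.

Initial: x=-3.0000 theta=-0.1000
After 1 (propagate distance d=31): x=-6.1000 theta=-0.1000
After 2 (thin lens f=35): x=-6.1000 theta=13/175 (≈0.0743)
After 3 (propagate distance d=28): x=-4.0200 theta=13/175 (≈0.0743)
After 4 (thin lens f=52): x=-4.0200 theta=2759/18200 (≈0.1516)
After 5 (propagate distance d=37 (to screen)): x=28919/18200 (≈1.5890) theta=2759/18200 (≈0.1516)
|theta_initial|=0.1000 |theta_final|=2759/18200 (≈0.1516) -> increased

Answer: yes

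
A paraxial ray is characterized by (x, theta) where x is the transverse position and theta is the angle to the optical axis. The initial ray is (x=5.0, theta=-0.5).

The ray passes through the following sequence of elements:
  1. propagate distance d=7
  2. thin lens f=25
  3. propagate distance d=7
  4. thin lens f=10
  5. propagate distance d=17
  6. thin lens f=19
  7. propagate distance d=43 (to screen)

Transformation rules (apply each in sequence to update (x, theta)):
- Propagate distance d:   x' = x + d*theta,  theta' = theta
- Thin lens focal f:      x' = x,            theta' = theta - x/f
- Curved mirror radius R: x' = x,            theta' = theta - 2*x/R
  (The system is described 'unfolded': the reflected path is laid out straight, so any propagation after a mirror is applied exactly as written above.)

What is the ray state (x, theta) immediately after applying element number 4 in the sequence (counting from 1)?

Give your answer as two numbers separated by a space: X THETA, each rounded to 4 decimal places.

Initial: x=5.0000 theta=-0.5000
After 1 (propagate distance d=7): x=1.5000 theta=-0.5000
After 2 (thin lens f=25): x=1.5000 theta=-0.5600
After 3 (propagate distance d=7): x=-2.4200 theta=-0.5600
After 4 (thin lens f=10): x=-2.4200 theta=-0.3180
Rounded to 4 decimal places: x = -2.4200, theta = -0.3180

Answer: -2.4200 -0.3180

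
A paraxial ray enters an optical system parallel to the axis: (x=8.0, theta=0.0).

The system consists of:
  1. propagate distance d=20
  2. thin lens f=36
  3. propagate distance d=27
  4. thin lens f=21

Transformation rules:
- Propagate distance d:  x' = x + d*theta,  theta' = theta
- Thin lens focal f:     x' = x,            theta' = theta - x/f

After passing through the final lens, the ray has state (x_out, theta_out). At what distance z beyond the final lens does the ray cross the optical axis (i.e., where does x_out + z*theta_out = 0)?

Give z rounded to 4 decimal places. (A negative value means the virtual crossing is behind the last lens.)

Answer: 6.3000

Derivation:
Initial: x=8.0000 theta=0.0000
After 1 (propagate distance d=20): x=8.0000 theta=0.0000
After 2 (thin lens f=36): x=8.0000 theta=-2/9 (≈-0.2222)
After 3 (propagate distance d=27): x=2.0000 theta=-2/9 (≈-0.2222)
After 4 (thin lens f=21): x=2.0000 theta=-20/63 (≈-0.3175)
z_focus = -x_out/theta_out = -(2.0000)/(-20/63) = 6.3000
Rounded to 4 decimal places: z = 6.3000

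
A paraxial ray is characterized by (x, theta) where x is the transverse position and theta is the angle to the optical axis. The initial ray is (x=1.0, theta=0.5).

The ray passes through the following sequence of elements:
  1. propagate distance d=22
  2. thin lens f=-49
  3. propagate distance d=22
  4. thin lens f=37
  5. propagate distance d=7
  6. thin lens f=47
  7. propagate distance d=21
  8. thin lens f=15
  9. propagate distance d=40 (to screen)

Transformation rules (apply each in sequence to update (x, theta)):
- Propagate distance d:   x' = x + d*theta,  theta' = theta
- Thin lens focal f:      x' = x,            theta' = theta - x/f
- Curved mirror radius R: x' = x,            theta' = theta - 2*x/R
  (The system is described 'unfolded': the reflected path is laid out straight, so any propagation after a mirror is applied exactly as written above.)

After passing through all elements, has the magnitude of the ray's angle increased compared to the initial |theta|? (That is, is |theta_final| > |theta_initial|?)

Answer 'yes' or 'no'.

Answer: yes

Derivation:
Initial: x=1.0000 theta=0.5000
After 1 (propagate distance d=22): x=12.0000 theta=0.5000
After 2 (thin lens f=-49): x=12.0000 theta=73/98 (≈0.7449)
After 3 (propagate distance d=22): x=1391/49 (≈28.3878) theta=73/98 (≈0.7449)
After 4 (thin lens f=37): x=1391/49 (≈28.3878) theta=-81/3626 (≈-0.0223)
After 5 (propagate distance d=7): x=102367/3626 (≈28.2314) theta=-81/3626 (≈-0.0223)
After 6 (thin lens f=47): x=102367/3626 (≈28.2314) theta=-53087/85211 (≈-0.6230)
After 7 (propagate distance d=21): x=2581595/170422 (≈15.1482) theta=-53087/85211 (≈-0.6230)
After 8 (thin lens f=15): x=2581595/170422 (≈15.1482) theta=-119263/73038 (≈-1.6329)
After 9 (propagate distance d=40 (to screen)): x=-25648855/511266 (≈-50.1673) theta=-119263/73038 (≈-1.6329)
|theta_initial|=0.5000 |theta_final|=119263/73038 (≈1.6329) -> increased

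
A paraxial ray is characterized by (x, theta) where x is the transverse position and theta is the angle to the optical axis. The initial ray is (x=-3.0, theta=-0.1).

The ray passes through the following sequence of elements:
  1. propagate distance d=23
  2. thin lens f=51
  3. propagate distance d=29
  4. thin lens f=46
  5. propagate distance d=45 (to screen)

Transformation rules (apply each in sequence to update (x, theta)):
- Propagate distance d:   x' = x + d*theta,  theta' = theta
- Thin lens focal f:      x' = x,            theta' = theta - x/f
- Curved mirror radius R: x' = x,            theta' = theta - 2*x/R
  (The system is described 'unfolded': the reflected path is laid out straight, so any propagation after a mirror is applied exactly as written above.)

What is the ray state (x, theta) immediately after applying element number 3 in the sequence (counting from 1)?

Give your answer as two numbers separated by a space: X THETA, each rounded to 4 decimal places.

Initial: x=-3.0000 theta=-0.1000
After 1 (propagate distance d=23): x=-5.3000 theta=-0.1000
After 2 (thin lens f=51): x=-5.3000 theta=1/255 (≈0.0039)
After 3 (propagate distance d=29): x=-529/102 (≈-5.1863) theta=1/255 (≈0.0039)
Rounded to 4 decimal places: x = -5.1863, theta = 0.0039

Answer: -5.1863 0.0039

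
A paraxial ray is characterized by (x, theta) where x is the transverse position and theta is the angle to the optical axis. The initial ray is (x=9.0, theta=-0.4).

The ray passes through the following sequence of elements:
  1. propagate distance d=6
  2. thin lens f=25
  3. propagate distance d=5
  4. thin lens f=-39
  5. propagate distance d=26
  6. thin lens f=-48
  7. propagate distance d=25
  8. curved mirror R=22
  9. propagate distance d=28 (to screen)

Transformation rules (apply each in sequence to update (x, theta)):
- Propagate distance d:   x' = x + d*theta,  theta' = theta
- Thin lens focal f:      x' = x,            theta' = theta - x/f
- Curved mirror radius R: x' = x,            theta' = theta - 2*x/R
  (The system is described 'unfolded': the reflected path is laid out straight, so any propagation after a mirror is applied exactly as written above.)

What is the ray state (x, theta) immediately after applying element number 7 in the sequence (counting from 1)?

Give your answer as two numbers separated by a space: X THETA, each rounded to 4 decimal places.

Initial: x=9.0000 theta=-0.4000
After 1 (propagate distance d=6): x=6.6000 theta=-0.4000
After 2 (thin lens f=25): x=6.6000 theta=-0.6640
After 3 (propagate distance d=5): x=3.2800 theta=-0.6640
After 4 (thin lens f=-39): x=3.2800 theta=-2827/4875 (≈-0.5799)
After 5 (propagate distance d=26): x=-4424/375 (≈-11.7973) theta=-2827/4875 (≈-0.5799)
After 6 (thin lens f=-48): x=-4424/375 (≈-11.7973) theta=-24151/29250 (≈-0.8257)
After 7 (propagate distance d=25): x=-948847/29250 (≈-32.4392) theta=-24151/29250 (≈-0.8257)
Rounded to 4 decimal places: x = -32.4392, theta = -0.8257

Answer: -32.4392 -0.8257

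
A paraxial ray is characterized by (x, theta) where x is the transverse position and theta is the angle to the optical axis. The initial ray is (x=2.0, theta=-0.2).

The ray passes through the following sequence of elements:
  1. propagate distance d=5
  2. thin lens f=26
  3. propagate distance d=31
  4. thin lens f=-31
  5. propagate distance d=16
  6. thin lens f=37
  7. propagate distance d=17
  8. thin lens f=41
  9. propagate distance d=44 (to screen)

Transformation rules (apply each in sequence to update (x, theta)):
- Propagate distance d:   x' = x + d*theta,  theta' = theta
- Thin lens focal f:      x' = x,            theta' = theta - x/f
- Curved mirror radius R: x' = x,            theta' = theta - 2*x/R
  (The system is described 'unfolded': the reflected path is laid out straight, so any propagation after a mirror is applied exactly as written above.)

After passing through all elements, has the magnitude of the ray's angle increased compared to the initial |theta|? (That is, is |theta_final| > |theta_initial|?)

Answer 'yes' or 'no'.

Initial: x=2.0000 theta=-0.2000
After 1 (propagate distance d=5): x=1.0000 theta=-0.2000
After 2 (thin lens f=26): x=1.0000 theta=-31/130 (≈-0.2385)
After 3 (propagate distance d=31): x=-831/130 (≈-6.3923) theta=-31/130 (≈-0.2385)
After 4 (thin lens f=-31): x=-831/130 (≈-6.3923) theta=-896/2015 (≈-0.4447)
After 5 (propagate distance d=16): x=-54433/4030 (≈-13.5069) theta=-896/2015 (≈-0.4447)
After 6 (thin lens f=37): x=-54433/4030 (≈-13.5069) theta=-11871/149110 (≈-0.0796)
After 7 (propagate distance d=17): x=-1107914/74555 (≈-14.8604) theta=-11871/149110 (≈-0.0796)
After 8 (thin lens f=41): x=-1107914/74555 (≈-14.8604) theta=133009/470270 (≈0.2828)
After 9 (propagate distance d=44 (to screen)): x=-1476780/611351 (≈-2.4156) theta=133009/470270 (≈0.2828)
|theta_initial|=0.2000 |theta_final|=133009/470270 (≈0.2828) -> increased

Answer: yes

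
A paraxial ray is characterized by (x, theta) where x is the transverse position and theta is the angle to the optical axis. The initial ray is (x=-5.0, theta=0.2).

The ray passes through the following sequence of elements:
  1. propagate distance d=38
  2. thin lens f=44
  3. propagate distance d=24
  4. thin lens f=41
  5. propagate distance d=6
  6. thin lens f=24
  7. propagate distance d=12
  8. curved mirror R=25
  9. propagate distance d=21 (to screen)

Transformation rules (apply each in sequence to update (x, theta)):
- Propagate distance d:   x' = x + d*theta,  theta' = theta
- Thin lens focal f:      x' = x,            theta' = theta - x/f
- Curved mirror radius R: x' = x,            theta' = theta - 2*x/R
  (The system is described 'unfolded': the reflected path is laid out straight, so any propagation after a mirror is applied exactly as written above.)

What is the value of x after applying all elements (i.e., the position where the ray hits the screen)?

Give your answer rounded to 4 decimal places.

Answer: -7.2956

Derivation:
Initial: x=-5.0000 theta=0.2000
After 1 (propagate distance d=38): x=2.6000 theta=0.2000
After 2 (thin lens f=44): x=2.6000 theta=31/220 (≈0.1409)
After 3 (propagate distance d=24): x=329/55 (≈5.9818) theta=31/220 (≈0.1409)
After 4 (thin lens f=41): x=329/55 (≈5.9818) theta=-9/1804 (≈-0.0050)
After 5 (propagate distance d=6): x=26843/4510 (≈5.9519) theta=-9/1804 (≈-0.0050)
After 6 (thin lens f=24): x=26843/4510 (≈5.9519) theta=-27383/108240 (≈-0.2530)
After 7 (propagate distance d=12): x=26303/9020 (≈2.9161) theta=-27383/108240 (≈-0.2530)
After 8 (curved mirror R=25): x=26303/9020 (≈2.9161) theta=-1315847/2706000 (≈-0.4863)
After 9 (propagate distance d=21 (to screen)): x=-598239/82000 (≈-7.2956) theta=-1315847/2706000 (≈-0.4863)
Rounded to 4 decimal places: x = -7.2956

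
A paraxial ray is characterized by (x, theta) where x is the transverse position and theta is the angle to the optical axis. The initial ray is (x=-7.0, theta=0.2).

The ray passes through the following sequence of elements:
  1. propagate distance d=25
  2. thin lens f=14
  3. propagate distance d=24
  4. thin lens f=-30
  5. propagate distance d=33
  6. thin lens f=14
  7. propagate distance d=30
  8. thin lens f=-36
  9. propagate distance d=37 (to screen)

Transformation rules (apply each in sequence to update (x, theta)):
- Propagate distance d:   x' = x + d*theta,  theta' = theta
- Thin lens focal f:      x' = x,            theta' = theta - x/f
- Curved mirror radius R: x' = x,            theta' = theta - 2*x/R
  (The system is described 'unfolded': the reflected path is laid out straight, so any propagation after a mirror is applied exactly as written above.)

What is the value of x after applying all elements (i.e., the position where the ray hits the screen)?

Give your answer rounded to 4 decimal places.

Answer: -67.1485

Derivation:
Initial: x=-7.0000 theta=0.2000
After 1 (propagate distance d=25): x=-2.0000 theta=0.2000
After 2 (thin lens f=14): x=-2.0000 theta=12/35 (≈0.3429)
After 3 (propagate distance d=24): x=218/35 (≈6.2286) theta=12/35 (≈0.3429)
After 4 (thin lens f=-30): x=218/35 (≈6.2286) theta=289/525 (≈0.5505)
After 5 (propagate distance d=33): x=4269/175 (≈24.3943) theta=289/525 (≈0.5505)
After 6 (thin lens f=14): x=4269/175 (≈24.3943) theta=-8761/7350 (≈-1.1920)
After 7 (propagate distance d=30): x=-13922/1225 (≈-11.3649) theta=-8761/7350 (≈-1.1920)
After 8 (thin lens f=-36): x=-13922/1225 (≈-11.3649) theta=-16622/11025 (≈-1.5077)
After 9 (propagate distance d=37 (to screen)): x=-740312/11025 (≈-67.1485) theta=-16622/11025 (≈-1.5077)
Rounded to 4 decimal places: x = -67.1485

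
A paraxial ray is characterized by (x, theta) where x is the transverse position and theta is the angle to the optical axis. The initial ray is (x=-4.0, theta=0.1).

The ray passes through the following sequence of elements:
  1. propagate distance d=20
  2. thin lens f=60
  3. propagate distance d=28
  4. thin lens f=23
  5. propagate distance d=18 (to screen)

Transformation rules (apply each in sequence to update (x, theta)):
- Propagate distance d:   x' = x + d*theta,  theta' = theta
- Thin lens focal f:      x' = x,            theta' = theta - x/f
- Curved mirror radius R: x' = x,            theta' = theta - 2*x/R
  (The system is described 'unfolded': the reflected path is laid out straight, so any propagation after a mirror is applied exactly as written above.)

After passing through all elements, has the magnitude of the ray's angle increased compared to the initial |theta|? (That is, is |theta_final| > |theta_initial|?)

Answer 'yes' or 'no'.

Answer: no

Derivation:
Initial: x=-4.0000 theta=0.1000
After 1 (propagate distance d=20): x=-2.0000 theta=0.1000
After 2 (thin lens f=60): x=-2.0000 theta=2/15 (≈0.1333)
After 3 (propagate distance d=28): x=26/15 (≈1.7333) theta=2/15 (≈0.1333)
After 4 (thin lens f=23): x=26/15 (≈1.7333) theta=4/69 (≈0.0580)
After 5 (propagate distance d=18 (to screen)): x=958/345 (≈2.7768) theta=4/69 (≈0.0580)
|theta_initial|=0.1000 |theta_final|=4/69 (≈0.0580) -> not increased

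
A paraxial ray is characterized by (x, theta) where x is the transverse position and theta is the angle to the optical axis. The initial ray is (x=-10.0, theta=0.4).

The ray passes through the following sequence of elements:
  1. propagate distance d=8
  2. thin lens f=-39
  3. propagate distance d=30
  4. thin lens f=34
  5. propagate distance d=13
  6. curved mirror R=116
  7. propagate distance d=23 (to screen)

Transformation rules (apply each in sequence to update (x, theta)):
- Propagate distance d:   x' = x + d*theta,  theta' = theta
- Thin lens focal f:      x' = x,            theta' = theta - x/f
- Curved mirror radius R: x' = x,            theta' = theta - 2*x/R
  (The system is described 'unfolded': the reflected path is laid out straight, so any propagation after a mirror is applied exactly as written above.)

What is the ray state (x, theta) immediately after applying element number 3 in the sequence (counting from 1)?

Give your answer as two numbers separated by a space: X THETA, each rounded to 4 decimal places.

Initial: x=-10.0000 theta=0.4000
After 1 (propagate distance d=8): x=-6.8000 theta=0.4000
After 2 (thin lens f=-39): x=-6.8000 theta=44/195 (≈0.2256)
After 3 (propagate distance d=30): x=-2/65 (≈-0.0308) theta=44/195 (≈0.2256)
Rounded to 4 decimal places: x = -0.0308, theta = 0.2256

Answer: -0.0308 0.2256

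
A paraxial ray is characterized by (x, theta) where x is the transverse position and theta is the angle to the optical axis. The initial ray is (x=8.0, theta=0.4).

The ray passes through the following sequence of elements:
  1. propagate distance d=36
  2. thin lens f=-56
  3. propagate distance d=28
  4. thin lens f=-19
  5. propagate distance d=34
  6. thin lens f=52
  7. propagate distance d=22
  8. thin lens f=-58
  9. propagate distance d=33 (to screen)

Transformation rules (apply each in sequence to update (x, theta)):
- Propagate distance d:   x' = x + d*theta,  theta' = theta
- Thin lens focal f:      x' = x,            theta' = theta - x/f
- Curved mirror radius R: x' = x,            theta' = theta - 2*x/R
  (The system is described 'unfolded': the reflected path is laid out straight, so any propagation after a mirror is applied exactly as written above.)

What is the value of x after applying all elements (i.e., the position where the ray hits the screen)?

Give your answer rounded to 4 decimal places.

Answer: 254.3826

Derivation:
Initial: x=8.0000 theta=0.4000
After 1 (propagate distance d=36): x=22.4000 theta=0.4000
After 2 (thin lens f=-56): x=22.4000 theta=0.8000
After 3 (propagate distance d=28): x=44.8000 theta=0.8000
After 4 (thin lens f=-19): x=44.8000 theta=60/19 (≈3.1579)
After 5 (propagate distance d=34): x=14456/95 (≈152.1684) theta=60/19 (≈3.1579)
After 6 (thin lens f=52): x=14456/95 (≈152.1684) theta=22/95 (≈0.2316)
After 7 (propagate distance d=22): x=2988/19 (≈157.2632) theta=22/95 (≈0.2316)
After 8 (thin lens f=-58): x=2988/19 (≈157.2632) theta=8108/2755 (≈2.9430)
After 9 (propagate distance d=33 (to screen)): x=700824/2755 (≈254.3826) theta=8108/2755 (≈2.9430)
Rounded to 4 decimal places: x = 254.3826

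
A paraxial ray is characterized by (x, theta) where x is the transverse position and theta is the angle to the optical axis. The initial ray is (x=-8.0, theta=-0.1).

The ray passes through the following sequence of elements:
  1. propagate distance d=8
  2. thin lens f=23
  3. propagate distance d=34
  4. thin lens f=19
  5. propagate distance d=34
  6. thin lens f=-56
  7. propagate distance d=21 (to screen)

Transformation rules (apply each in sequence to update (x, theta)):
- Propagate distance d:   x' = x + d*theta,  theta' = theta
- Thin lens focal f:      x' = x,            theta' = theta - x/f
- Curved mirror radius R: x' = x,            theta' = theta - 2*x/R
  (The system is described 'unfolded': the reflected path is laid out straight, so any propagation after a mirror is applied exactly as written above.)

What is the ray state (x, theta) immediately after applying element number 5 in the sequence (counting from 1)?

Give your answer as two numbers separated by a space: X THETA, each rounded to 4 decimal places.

Initial: x=-8.0000 theta=-0.1000
After 1 (propagate distance d=8): x=-8.8000 theta=-0.1000
After 2 (thin lens f=23): x=-8.8000 theta=13/46 (≈0.2826)
After 3 (propagate distance d=34): x=93/115 (≈0.8087) theta=13/46 (≈0.2826)
After 4 (thin lens f=19): x=93/115 (≈0.8087) theta=1049/4370 (≈0.2400)
After 5 (propagate distance d=34): x=3920/437 (≈8.9703) theta=1049/4370 (≈0.2400)
Rounded to 4 decimal places: x = 8.9703, theta = 0.2400

Answer: 8.9703 0.2400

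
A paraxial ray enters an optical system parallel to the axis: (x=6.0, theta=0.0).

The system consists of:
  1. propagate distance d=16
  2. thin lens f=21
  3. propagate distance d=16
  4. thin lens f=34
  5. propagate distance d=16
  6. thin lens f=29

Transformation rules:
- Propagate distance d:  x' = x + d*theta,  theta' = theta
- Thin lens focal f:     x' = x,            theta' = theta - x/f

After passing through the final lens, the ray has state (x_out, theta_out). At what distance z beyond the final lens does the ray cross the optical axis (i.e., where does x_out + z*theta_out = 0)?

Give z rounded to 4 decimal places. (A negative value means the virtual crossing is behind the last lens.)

Answer: -19.4476

Derivation:
Initial: x=6.0000 theta=0.0000
After 1 (propagate distance d=16): x=6.0000 theta=0.0000
After 2 (thin lens f=21): x=6.0000 theta=-2/7 (≈-0.2857)
After 3 (propagate distance d=16): x=10/7 (≈1.4286) theta=-2/7 (≈-0.2857)
After 4 (thin lens f=34): x=10/7 (≈1.4286) theta=-39/119 (≈-0.3277)
After 5 (propagate distance d=16): x=-454/119 (≈-3.8151) theta=-39/119 (≈-0.3277)
After 6 (thin lens f=29): x=-454/119 (≈-3.8151) theta=-677/3451 (≈-0.1962)
z_focus = -x_out/theta_out = -(-454/119)/(-677/3451) = -13166/677 ≈ -19.4476
Rounded to 4 decimal places: z = -19.4476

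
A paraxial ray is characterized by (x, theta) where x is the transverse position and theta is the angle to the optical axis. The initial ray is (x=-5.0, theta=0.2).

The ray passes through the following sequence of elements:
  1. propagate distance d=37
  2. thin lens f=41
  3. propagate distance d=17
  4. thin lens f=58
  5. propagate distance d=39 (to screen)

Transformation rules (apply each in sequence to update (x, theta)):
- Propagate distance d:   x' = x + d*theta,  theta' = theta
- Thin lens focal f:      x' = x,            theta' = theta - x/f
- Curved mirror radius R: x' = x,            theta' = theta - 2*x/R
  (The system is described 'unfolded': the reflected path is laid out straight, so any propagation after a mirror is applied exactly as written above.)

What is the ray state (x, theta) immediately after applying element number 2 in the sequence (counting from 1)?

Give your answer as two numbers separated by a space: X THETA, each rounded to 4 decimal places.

Initial: x=-5.0000 theta=0.2000
After 1 (propagate distance d=37): x=2.4000 theta=0.2000
After 2 (thin lens f=41): x=2.4000 theta=29/205 (≈0.1415)
Rounded to 4 decimal places: x = 2.4000, theta = 0.1415

Answer: 2.4000 0.1415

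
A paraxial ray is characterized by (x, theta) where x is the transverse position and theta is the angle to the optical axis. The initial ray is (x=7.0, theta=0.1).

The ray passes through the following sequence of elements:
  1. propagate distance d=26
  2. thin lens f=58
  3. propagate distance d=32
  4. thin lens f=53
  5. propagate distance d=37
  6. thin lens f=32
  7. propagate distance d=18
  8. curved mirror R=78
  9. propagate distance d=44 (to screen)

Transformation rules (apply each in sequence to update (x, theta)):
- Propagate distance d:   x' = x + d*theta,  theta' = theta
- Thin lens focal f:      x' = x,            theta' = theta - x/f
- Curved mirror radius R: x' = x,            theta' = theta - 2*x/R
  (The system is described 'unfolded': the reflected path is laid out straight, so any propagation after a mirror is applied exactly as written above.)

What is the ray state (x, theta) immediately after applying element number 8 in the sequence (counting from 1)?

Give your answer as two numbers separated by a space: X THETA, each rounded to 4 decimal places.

Answer: -3.7972 -0.1048

Derivation:
Initial: x=7.0000 theta=0.1000
After 1 (propagate distance d=26): x=9.6000 theta=0.1000
After 2 (thin lens f=58): x=9.6000 theta=-19/290 (≈-0.0655)
After 3 (propagate distance d=32): x=1088/145 (≈7.5034) theta=-19/290 (≈-0.0655)
After 4 (thin lens f=53): x=1088/145 (≈7.5034) theta=-3183/15370 (≈-0.2071)
After 5 (propagate distance d=37): x=-2443/15370 (≈-0.1589) theta=-3183/15370 (≈-0.2071)
After 6 (thin lens f=32): x=-2443/15370 (≈-0.1589) theta=-99413/491840 (≈-0.2021)
After 7 (propagate distance d=18): x=-186761/49184 (≈-3.7972) theta=-99413/491840 (≈-0.2021)
After 8 (curved mirror R=78): x=-186761/49184 (≈-3.7972) theta=-69293/661440 (≈-0.1048)
Rounded to 4 decimal places: x = -3.7972, theta = -0.1048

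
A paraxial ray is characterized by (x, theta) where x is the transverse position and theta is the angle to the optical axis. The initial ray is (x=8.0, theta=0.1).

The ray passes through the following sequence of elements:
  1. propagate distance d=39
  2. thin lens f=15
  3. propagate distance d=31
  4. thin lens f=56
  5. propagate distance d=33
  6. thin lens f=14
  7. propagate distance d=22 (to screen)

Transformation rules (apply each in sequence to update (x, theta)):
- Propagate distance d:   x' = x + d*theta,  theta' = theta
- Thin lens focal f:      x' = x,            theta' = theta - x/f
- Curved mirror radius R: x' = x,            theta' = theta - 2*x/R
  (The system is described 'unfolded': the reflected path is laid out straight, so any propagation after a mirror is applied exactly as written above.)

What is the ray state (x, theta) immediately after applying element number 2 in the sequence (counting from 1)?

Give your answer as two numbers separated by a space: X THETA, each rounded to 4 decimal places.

Initial: x=8.0000 theta=0.1000
After 1 (propagate distance d=39): x=11.9000 theta=0.1000
After 2 (thin lens f=15): x=11.9000 theta=-52/75 (≈-0.6933)
Rounded to 4 decimal places: x = 11.9000, theta = -0.6933

Answer: 11.9000 -0.6933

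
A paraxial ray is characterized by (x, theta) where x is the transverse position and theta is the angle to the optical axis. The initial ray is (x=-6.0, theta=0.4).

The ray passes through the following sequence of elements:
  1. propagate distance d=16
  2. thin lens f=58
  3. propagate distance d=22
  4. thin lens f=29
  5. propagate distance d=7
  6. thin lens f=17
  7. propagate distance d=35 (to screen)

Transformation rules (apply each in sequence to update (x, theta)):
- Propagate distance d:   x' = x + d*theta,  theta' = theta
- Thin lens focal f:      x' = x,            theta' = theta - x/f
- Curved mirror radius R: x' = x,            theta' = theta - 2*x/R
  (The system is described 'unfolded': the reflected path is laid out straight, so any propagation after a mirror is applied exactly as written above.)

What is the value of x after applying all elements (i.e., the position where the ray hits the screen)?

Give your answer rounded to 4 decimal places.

Answer: -7.3433

Derivation:
Initial: x=-6.0000 theta=0.4000
After 1 (propagate distance d=16): x=0.4000 theta=0.4000
After 2 (thin lens f=58): x=0.4000 theta=57/145 (≈0.3931)
After 3 (propagate distance d=22): x=1312/145 (≈9.0483) theta=57/145 (≈0.3931)
After 4 (thin lens f=29): x=1312/145 (≈9.0483) theta=341/4205 (≈0.0811)
After 5 (propagate distance d=7): x=8087/841 (≈9.6159) theta=341/4205 (≈0.0811)
After 6 (thin lens f=17): x=8087/841 (≈9.6159) theta=-34638/71485 (≈-0.4845)
After 7 (propagate distance d=35 (to screen)): x=-104987/14297 (≈-7.3433) theta=-34638/71485 (≈-0.4845)
Rounded to 4 decimal places: x = -7.3433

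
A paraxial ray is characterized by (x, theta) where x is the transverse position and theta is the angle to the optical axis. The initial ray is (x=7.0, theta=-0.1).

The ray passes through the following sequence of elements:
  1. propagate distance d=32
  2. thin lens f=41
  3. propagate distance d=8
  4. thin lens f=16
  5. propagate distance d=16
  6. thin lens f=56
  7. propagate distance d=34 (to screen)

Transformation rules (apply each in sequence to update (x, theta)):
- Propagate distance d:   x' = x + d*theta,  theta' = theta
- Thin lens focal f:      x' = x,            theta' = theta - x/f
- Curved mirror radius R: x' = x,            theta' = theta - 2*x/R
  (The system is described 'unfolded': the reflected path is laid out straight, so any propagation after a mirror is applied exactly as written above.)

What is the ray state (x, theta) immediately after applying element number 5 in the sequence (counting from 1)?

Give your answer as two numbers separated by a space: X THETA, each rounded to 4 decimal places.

Initial: x=7.0000 theta=-0.1000
After 1 (propagate distance d=32): x=3.8000 theta=-0.1000
After 2 (thin lens f=41): x=3.8000 theta=-79/410 (≈-0.1927)
After 3 (propagate distance d=8): x=463/205 (≈2.2585) theta=-79/410 (≈-0.1927)
After 4 (thin lens f=16): x=463/205 (≈2.2585) theta=-219/656 (≈-0.3338)
After 5 (propagate distance d=16): x=-632/205 (≈-3.0829) theta=-219/656 (≈-0.3338)
Rounded to 4 decimal places: x = -3.0829, theta = -0.3338

Answer: -3.0829 -0.3338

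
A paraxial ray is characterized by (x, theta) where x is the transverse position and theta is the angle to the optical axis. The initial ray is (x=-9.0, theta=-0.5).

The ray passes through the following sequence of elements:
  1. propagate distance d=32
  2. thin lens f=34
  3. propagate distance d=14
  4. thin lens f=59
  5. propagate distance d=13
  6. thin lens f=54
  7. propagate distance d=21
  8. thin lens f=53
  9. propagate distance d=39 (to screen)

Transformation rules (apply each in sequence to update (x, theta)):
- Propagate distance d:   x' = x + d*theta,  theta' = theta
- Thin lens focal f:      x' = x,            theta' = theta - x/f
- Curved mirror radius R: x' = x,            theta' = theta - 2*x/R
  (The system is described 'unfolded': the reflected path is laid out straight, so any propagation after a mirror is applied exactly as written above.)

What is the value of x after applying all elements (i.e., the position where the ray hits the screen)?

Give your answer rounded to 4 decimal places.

Initial: x=-9.0000 theta=-0.5000
After 1 (propagate distance d=32): x=-25.0000 theta=-0.5000
After 2 (thin lens f=34): x=-25.0000 theta=4/17 (≈0.2353)
After 3 (propagate distance d=14): x=-369/17 (≈-21.7059) theta=4/17 (≈0.2353)
After 4 (thin lens f=59): x=-369/17 (≈-21.7059) theta=605/1003 (≈0.6032)
After 5 (propagate distance d=13): x=-818/59 (≈-13.8644) theta=605/1003 (≈0.6032)
After 6 (thin lens f=54): x=-818/59 (≈-13.8644) theta=23288/27081 (≈0.8599)
After 7 (propagate distance d=21): x=37862/9027 (≈4.1943) theta=23288/27081 (≈0.8599)
After 8 (thin lens f=53): x=37862/9027 (≈4.1943) theta=1120678/1435293 (≈0.7808)
After 9 (propagate distance d=39 (to screen)): x=16575500/478431 (≈34.6455) theta=1120678/1435293 (≈0.7808)
Rounded to 4 decimal places: x = 34.6455

Answer: 34.6455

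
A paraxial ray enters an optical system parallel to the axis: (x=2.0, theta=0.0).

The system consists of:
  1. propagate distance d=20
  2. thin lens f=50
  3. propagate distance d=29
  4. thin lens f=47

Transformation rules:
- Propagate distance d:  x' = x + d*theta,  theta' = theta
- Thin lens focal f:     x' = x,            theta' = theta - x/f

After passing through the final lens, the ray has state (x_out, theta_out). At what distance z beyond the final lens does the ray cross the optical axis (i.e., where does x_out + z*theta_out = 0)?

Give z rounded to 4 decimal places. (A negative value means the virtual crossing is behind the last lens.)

Answer: 14.5147

Derivation:
Initial: x=2.0000 theta=0.0000
After 1 (propagate distance d=20): x=2.0000 theta=0.0000
After 2 (thin lens f=50): x=2.0000 theta=-0.0400
After 3 (propagate distance d=29): x=0.8400 theta=-0.0400
After 4 (thin lens f=47): x=0.8400 theta=-68/1175 (≈-0.0579)
z_focus = -x_out/theta_out = -(0.8400)/(-68/1175) = 987/68 ≈ 14.5147
Rounded to 4 decimal places: z = 14.5147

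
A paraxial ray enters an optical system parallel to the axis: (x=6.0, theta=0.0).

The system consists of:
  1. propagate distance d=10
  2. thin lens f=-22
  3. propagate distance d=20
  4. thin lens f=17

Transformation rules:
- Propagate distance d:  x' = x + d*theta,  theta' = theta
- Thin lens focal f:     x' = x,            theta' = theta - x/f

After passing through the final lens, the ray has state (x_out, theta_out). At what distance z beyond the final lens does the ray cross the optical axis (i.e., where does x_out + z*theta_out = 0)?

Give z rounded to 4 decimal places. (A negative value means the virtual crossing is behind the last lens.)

Answer: 28.5600

Derivation:
Initial: x=6.0000 theta=0.0000
After 1 (propagate distance d=10): x=6.0000 theta=0.0000
After 2 (thin lens f=-22): x=6.0000 theta=3/11 (≈0.2727)
After 3 (propagate distance d=20): x=126/11 (≈11.4545) theta=3/11 (≈0.2727)
After 4 (thin lens f=17): x=126/11 (≈11.4545) theta=-75/187 (≈-0.4011)
z_focus = -x_out/theta_out = -(126/11)/(-75/187) = 28.5600
Rounded to 4 decimal places: z = 28.5600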